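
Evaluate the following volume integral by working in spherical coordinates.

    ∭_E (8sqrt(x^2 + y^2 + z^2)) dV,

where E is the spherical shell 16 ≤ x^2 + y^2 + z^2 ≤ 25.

In spherical coordinates, x = ρ sin(φ) cos(θ), y = ρ sin(φ) sin(θ), z = ρ cos(φ), and dV = ρ^2 sin(φ) dρ dφ dθ.

The integrand becomes 8ρ, so

    ∭_E (8sqrt(x^2 + y^2 + z^2)) dV = ∫_{0}^{2π} ∫_{0}^{π} ∫_{4}^{5} (8ρ) · ρ^2 sin(φ) dρ dφ dθ.

Inner (ρ): 738sin(φ).
Middle (φ): 1476.
Outer (θ): 2952π.

Therefore the triple integral equals 2952π.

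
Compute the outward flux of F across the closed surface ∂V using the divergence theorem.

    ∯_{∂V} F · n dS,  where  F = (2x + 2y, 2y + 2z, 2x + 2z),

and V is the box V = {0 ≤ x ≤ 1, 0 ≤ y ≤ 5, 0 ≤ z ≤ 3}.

By the divergence theorem,

    ∯_{∂V} F · n dS = ∭_V (∇ · F) dV.

Compute the divergence:
    ∇ · F = ∂F_x/∂x + ∂F_y/∂y + ∂F_z/∂z = 2 + 2 + 2 = 6.

V is a rectangular box, so dV = dx dy dz with 0 ≤ x ≤ 1, 0 ≤ y ≤ 5, 0 ≤ z ≤ 3.

Integrate (6) over V as an iterated integral:

    ∭_V (∇·F) dV = ∫_0^{1} ∫_0^{5} ∫_0^{3} (6) dz dy dx.

Inner (z from 0 to 3): 18.
Middle (y from 0 to 5): 90.
Outer (x from 0 to 1): 90.

Therefore ∯_{∂V} F · n dS = 90.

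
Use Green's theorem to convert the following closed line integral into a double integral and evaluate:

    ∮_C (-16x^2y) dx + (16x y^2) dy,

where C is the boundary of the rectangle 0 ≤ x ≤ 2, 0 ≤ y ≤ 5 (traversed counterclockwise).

Green's theorem converts the closed line integral into a double integral over the enclosed region D:

    ∮_C P dx + Q dy = ∬_D (∂Q/∂x - ∂P/∂y) dA.

Here P = -16x^2y, Q = 16x y^2, so

    ∂Q/∂x = 16y^2,    ∂P/∂y = -16x^2,
    ∂Q/∂x - ∂P/∂y = 16x^2 + 16y^2.

D is the region 0 ≤ x ≤ 2, 0 ≤ y ≤ 5. Evaluating the double integral:

    ∬_D (16x^2 + 16y^2) dA = ∫_0^{2} ∫_0^{5} (16x^2 + 16y^2) dy dx.

Inner (y from 0 to 5): 80x^2 + 2000/3.
Outer (x from 0 to 2): 4640/3.

Therefore ∮_C P dx + Q dy = 4640/3.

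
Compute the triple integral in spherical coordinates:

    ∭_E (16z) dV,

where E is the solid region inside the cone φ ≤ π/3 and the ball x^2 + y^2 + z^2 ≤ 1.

In spherical coordinates, x = ρ sin(φ) cos(θ), y = ρ sin(φ) sin(θ), z = ρ cos(φ), and dV = ρ^2 sin(φ) dρ dφ dθ.

The integrand becomes 16ρ cos(φ), so

    ∭_E (16z) dV = ∫_{0}^{2π} ∫_{0}^{π/3} ∫_{0}^{1} (16ρ cos(φ)) · ρ^2 sin(φ) dρ dφ dθ.

Inner (ρ): 2sin(2φ).
Middle (φ): 3/2.
Outer (θ): 3π.

Therefore the triple integral equals 3π.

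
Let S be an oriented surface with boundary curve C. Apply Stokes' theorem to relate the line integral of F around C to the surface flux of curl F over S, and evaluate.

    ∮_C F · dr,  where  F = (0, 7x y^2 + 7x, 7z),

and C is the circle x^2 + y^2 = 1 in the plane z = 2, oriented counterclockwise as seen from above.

Let S be the flat disk x^2 + y^2 ≤ 1 in the plane z = 2, with upward unit normal n̂ = ẑ. By Stokes' theorem,

    ∮_C F · dr = ∬_S (∇ × F) · n̂ dS = ∬_D (curl F)_z dA,

where D is the disk x^2 + y^2 ≤ 1.

Compute the curl of F = (0, 7x y^2 + 7x, 7z):
    (∇ × F)_x = ∂F_z/∂y - ∂F_y/∂z = 0,
    (∇ × F)_y = ∂F_x/∂z - ∂F_z/∂x = 0,
    (∇ × F)_z = ∂F_y/∂x - ∂F_x/∂y = 7y^2 + 7.

On z = 2, (curl F)_z = 7y^2 + 7.

Convert to polar (x = r cos θ, y = r sin θ, dA = r dr dθ); the integrand becomes 7r^2sin(θ)^2 + 7, so

    ∬_D (curl F)_z dA = ∫_0^{2π} ∫_0^{1} (7r^2sin(θ)^2 + 7) · r dr dθ.

Inner (r from 0 to 1): 7sin(θ)^2/4 + 7/2.
Outer (θ from 0 to 2π): 35π/4.

Therefore ∮_C F · dr = 35π/4.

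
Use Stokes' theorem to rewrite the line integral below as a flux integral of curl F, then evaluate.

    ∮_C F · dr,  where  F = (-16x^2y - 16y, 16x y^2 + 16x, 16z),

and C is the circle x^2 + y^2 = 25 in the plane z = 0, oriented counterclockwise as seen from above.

Let S be the flat disk x^2 + y^2 ≤ 25 in the plane z = 0, with upward unit normal n̂ = ẑ. By Stokes' theorem,

    ∮_C F · dr = ∬_S (∇ × F) · n̂ dS = ∬_D (curl F)_z dA,

where D is the disk x^2 + y^2 ≤ 25.

Compute the curl of F = (-16x^2y - 16y, 16x y^2 + 16x, 16z):
    (∇ × F)_x = ∂F_z/∂y - ∂F_y/∂z = 0,
    (∇ × F)_y = ∂F_x/∂z - ∂F_z/∂x = 0,
    (∇ × F)_z = ∂F_y/∂x - ∂F_x/∂y = 16x^2 + 16y^2 + 32.

On z = 0, (curl F)_z = 16x^2 + 16y^2 + 32.

Convert to polar (x = r cos θ, y = r sin θ, dA = r dr dθ); the integrand becomes 16r^2 + 32, so

    ∬_D (curl F)_z dA = ∫_0^{2π} ∫_0^{5} (16r^2 + 32) · r dr dθ.

Inner (r from 0 to 5): 2900.
Outer (θ from 0 to 2π): 5800π.

Therefore ∮_C F · dr = 5800π.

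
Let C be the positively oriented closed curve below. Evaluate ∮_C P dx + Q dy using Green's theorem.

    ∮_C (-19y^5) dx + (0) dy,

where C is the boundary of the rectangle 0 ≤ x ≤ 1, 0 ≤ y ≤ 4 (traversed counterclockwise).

Green's theorem converts the closed line integral into a double integral over the enclosed region D:

    ∮_C P dx + Q dy = ∬_D (∂Q/∂x - ∂P/∂y) dA.

Here P = -19y^5, Q = 0, so

    ∂Q/∂x = 0,    ∂P/∂y = -95y^4,
    ∂Q/∂x - ∂P/∂y = 95y^4.

D is the region 0 ≤ x ≤ 1, 0 ≤ y ≤ 4. Evaluating the double integral:

    ∬_D (95y^4) dA = ∫_0^{1} ∫_0^{4} (95y^4) dy dx.

Inner (y from 0 to 4): 19456.
Outer (x from 0 to 1): 19456.

Therefore ∮_C P dx + Q dy = 19456.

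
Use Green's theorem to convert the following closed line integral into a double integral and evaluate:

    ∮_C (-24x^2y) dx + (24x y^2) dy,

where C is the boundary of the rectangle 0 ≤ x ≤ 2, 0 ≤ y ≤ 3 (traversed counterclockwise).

Green's theorem converts the closed line integral into a double integral over the enclosed region D:

    ∮_C P dx + Q dy = ∬_D (∂Q/∂x - ∂P/∂y) dA.

Here P = -24x^2y, Q = 24x y^2, so

    ∂Q/∂x = 24y^2,    ∂P/∂y = -24x^2,
    ∂Q/∂x - ∂P/∂y = 24x^2 + 24y^2.

D is the region 0 ≤ x ≤ 2, 0 ≤ y ≤ 3. Evaluating the double integral:

    ∬_D (24x^2 + 24y^2) dA = ∫_0^{2} ∫_0^{3} (24x^2 + 24y^2) dy dx.

Inner (y from 0 to 3): 72x^2 + 216.
Outer (x from 0 to 2): 624.

Therefore ∮_C P dx + Q dy = 624.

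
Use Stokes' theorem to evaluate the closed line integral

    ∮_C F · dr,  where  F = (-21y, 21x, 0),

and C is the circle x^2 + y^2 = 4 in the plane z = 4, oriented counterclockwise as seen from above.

Let S be the flat disk x^2 + y^2 ≤ 4 in the plane z = 4, with upward unit normal n̂ = ẑ. By Stokes' theorem,

    ∮_C F · dr = ∬_S (∇ × F) · n̂ dS = ∬_D (curl F)_z dA,

where D is the disk x^2 + y^2 ≤ 4.

Compute the curl of F = (-21y, 21x, 0):
    (∇ × F)_x = ∂F_z/∂y - ∂F_y/∂z = 0,
    (∇ × F)_y = ∂F_x/∂z - ∂F_z/∂x = 0,
    (∇ × F)_z = ∂F_y/∂x - ∂F_x/∂y = 42.

On z = 4, (curl F)_z = 42.

Convert to polar (x = r cos θ, y = r sin θ, dA = r dr dθ); the integrand becomes 42, so

    ∬_D (curl F)_z dA = ∫_0^{2π} ∫_0^{2} (42) · r dr dθ.

Inner (r from 0 to 2): 84.
Outer (θ from 0 to 2π): 168π.

Therefore ∮_C F · dr = 168π.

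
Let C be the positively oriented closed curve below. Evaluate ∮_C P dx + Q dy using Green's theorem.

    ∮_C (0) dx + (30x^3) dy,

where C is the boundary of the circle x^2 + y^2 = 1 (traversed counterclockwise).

Green's theorem converts the closed line integral into a double integral over the enclosed region D:

    ∮_C P dx + Q dy = ∬_D (∂Q/∂x - ∂P/∂y) dA.

Here P = 0, Q = 30x^3, so

    ∂Q/∂x = 90x^2,    ∂P/∂y = 0,
    ∂Q/∂x - ∂P/∂y = 90x^2.

D is the region x^2 + y^2 ≤ 1. Evaluating the double integral:

In polar coordinates (x = r cos θ, y = r sin θ, dA = r dr dθ) the integrand becomes 90r^2cos(θ)^2, so

    ∬_D (90x^2) dA = ∫_0^{2π} ∫_0^{1} (90r^2cos(θ)^2) · r dr dθ.

Inner (r from 0 to 1): 45cos(θ)^2/2.
Outer (θ from 0 to 2π): 45π/2.

Therefore ∮_C P dx + Q dy = 45π/2.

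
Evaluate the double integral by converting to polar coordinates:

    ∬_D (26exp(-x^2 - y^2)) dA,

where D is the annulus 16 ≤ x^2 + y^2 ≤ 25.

The region D is 4 ≤ r ≤ 5, 0 ≤ θ ≤ 2π in polar coordinates, where x = r cos(θ), y = r sin(θ), and dA = r dr dθ.

Under the substitution, the integrand becomes 26exp(-r^2), so

    ∬_D (26exp(-x^2 - y^2)) dA = ∫_{0}^{2π} ∫_{4}^{5} (26exp(-r^2)) · r dr dθ.

Inner integral (in r): ∫_{4}^{5} (26exp(-r^2)) · r dr = -(13 - 13exp(9))exp(-25).

Outer integral (in θ): ∫_{0}^{2π} (-(13 - 13exp(9))exp(-25)) dθ = -26π (1 - exp(9))exp(-25).

Therefore ∬_D (26exp(-x^2 - y^2)) dA = -26π (1 - exp(9))exp(-25).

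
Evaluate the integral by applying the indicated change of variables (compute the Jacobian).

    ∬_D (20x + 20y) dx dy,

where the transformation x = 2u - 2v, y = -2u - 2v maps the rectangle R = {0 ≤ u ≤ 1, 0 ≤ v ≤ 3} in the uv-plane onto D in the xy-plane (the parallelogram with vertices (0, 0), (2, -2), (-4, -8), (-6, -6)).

Compute the Jacobian determinant of (x, y) with respect to (u, v):

    ∂(x,y)/∂(u,v) = | 2  -2 | = (2)(-2) - (-2)(-2) = -8.
                   | -2  -2 |

Its absolute value is |J| = 8 (the area scaling factor).

Substituting x = 2u - 2v, y = -2u - 2v into the integrand,

    20x + 20y → -80v,

so the integral becomes

    ∬_R (-80v) · |J| du dv = ∫_0^1 ∫_0^3 (-640v) dv du.

Inner (v): -2880.
Outer (u): -2880.

Therefore ∬_D (20x + 20y) dx dy = -2880.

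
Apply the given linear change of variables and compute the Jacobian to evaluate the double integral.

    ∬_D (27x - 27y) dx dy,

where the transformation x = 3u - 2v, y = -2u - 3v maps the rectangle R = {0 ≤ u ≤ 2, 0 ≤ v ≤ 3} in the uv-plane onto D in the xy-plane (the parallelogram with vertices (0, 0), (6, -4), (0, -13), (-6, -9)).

Compute the Jacobian determinant of (x, y) with respect to (u, v):

    ∂(x,y)/∂(u,v) = | 3  -2 | = (3)(-3) - (-2)(-2) = -13.
                   | -2  -3 |

Its absolute value is |J| = 13 (the area scaling factor).

Substituting x = 3u - 2v, y = -2u - 3v into the integrand,

    27x - 27y → 135u + 27v,

so the integral becomes

    ∬_R (135u + 27v) · |J| du dv = ∫_0^2 ∫_0^3 (1755u + 351v) dv du.

Inner (v): 5265u + 3159/2.
Outer (u): 13689.

Therefore ∬_D (27x - 27y) dx dy = 13689.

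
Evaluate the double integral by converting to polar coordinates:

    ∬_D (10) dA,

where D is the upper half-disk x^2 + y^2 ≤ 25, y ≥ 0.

The region D is 0 ≤ r ≤ 5, 0 ≤ θ ≤ π in polar coordinates, where x = r cos(θ), y = r sin(θ), and dA = r dr dθ.

Under the substitution, the integrand becomes 10, so

    ∬_D (10) dA = ∫_{0}^{π} ∫_{0}^{5} (10) · r dr dθ.

Inner integral (in r): ∫_{0}^{5} (10) · r dr = 125.

Outer integral (in θ): ∫_{0}^{π} (125) dθ = 125π.

Therefore ∬_D (10) dA = 125π.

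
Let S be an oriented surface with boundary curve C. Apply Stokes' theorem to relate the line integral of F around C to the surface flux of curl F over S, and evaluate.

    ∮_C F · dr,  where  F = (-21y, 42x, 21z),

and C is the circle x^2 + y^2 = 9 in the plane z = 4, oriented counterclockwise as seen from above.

Let S be the flat disk x^2 + y^2 ≤ 9 in the plane z = 4, with upward unit normal n̂ = ẑ. By Stokes' theorem,

    ∮_C F · dr = ∬_S (∇ × F) · n̂ dS = ∬_D (curl F)_z dA,

where D is the disk x^2 + y^2 ≤ 9.

Compute the curl of F = (-21y, 42x, 21z):
    (∇ × F)_x = ∂F_z/∂y - ∂F_y/∂z = 0,
    (∇ × F)_y = ∂F_x/∂z - ∂F_z/∂x = 0,
    (∇ × F)_z = ∂F_y/∂x - ∂F_x/∂y = 63.

On z = 4, (curl F)_z = 63.

Convert to polar (x = r cos θ, y = r sin θ, dA = r dr dθ); the integrand becomes 63, so

    ∬_D (curl F)_z dA = ∫_0^{2π} ∫_0^{3} (63) · r dr dθ.

Inner (r from 0 to 3): 567/2.
Outer (θ from 0 to 2π): 567π.

Therefore ∮_C F · dr = 567π.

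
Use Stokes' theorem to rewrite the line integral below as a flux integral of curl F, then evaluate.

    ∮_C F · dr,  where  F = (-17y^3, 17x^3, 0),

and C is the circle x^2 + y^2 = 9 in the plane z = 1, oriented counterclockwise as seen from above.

Let S be the flat disk x^2 + y^2 ≤ 9 in the plane z = 1, with upward unit normal n̂ = ẑ. By Stokes' theorem,

    ∮_C F · dr = ∬_S (∇ × F) · n̂ dS = ∬_D (curl F)_z dA,

where D is the disk x^2 + y^2 ≤ 9.

Compute the curl of F = (-17y^3, 17x^3, 0):
    (∇ × F)_x = ∂F_z/∂y - ∂F_y/∂z = 0,
    (∇ × F)_y = ∂F_x/∂z - ∂F_z/∂x = 0,
    (∇ × F)_z = ∂F_y/∂x - ∂F_x/∂y = 51x^2 + 51y^2.

On z = 1, (curl F)_z = 51x^2 + 51y^2.

Convert to polar (x = r cos θ, y = r sin θ, dA = r dr dθ); the integrand becomes 51r^2, so

    ∬_D (curl F)_z dA = ∫_0^{2π} ∫_0^{3} (51r^2) · r dr dθ.

Inner (r from 0 to 3): 4131/4.
Outer (θ from 0 to 2π): 4131π/2.

Therefore ∮_C F · dr = 4131π/2.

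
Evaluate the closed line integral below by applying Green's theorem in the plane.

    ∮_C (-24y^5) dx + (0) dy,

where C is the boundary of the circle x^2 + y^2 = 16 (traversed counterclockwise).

Green's theorem converts the closed line integral into a double integral over the enclosed region D:

    ∮_C P dx + Q dy = ∬_D (∂Q/∂x - ∂P/∂y) dA.

Here P = -24y^5, Q = 0, so

    ∂Q/∂x = 0,    ∂P/∂y = -120y^4,
    ∂Q/∂x - ∂P/∂y = 120y^4.

D is the region x^2 + y^2 ≤ 16. Evaluating the double integral:

In polar coordinates (x = r cos θ, y = r sin θ, dA = r dr dθ) the integrand becomes 120r^4sin(θ)^4, so

    ∬_D (120y^4) dA = ∫_0^{2π} ∫_0^{4} (120r^4sin(θ)^4) · r dr dθ.

Inner (r from 0 to 4): 81920sin(θ)^4.
Outer (θ from 0 to 2π): 61440π.

Therefore ∮_C P dx + Q dy = 61440π.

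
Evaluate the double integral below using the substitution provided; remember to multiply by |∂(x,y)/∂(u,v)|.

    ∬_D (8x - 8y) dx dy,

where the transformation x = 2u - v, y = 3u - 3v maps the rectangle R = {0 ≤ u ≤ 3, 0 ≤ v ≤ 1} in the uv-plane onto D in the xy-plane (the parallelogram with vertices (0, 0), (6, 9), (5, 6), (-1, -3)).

Compute the Jacobian determinant of (x, y) with respect to (u, v):

    ∂(x,y)/∂(u,v) = | 2  -1 | = (2)(-3) - (-1)(3) = -3.
                   | 3  -3 |

Its absolute value is |J| = 3 (the area scaling factor).

Substituting x = 2u - v, y = 3u - 3v into the integrand,

    8x - 8y → -8u + 16v,

so the integral becomes

    ∬_R (-8u + 16v) · |J| du dv = ∫_0^3 ∫_0^1 (-24u + 48v) dv du.

Inner (v): 24 - 24u.
Outer (u): -36.

Therefore ∬_D (8x - 8y) dx dy = -36.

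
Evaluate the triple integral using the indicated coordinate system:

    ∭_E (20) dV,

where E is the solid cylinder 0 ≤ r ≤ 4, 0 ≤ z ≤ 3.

In cylindrical coordinates, x = r cos(θ), y = r sin(θ), z = z, and dV = r dr dθ dz.

The integrand becomes 20, so

    ∭_E (20) dV = ∫_{0}^{2π} ∫_{0}^{4} ∫_{0}^{3} (20) · r dz dr dθ.

Inner (z): 60r.
Middle (r from 0 to 4): 480.
Outer (θ): 960π.

Therefore the triple integral equals 960π.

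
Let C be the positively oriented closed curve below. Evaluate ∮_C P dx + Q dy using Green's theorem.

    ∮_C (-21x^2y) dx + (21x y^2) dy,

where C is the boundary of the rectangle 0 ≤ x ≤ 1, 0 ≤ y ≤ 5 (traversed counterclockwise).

Green's theorem converts the closed line integral into a double integral over the enclosed region D:

    ∮_C P dx + Q dy = ∬_D (∂Q/∂x - ∂P/∂y) dA.

Here P = -21x^2y, Q = 21x y^2, so

    ∂Q/∂x = 21y^2,    ∂P/∂y = -21x^2,
    ∂Q/∂x - ∂P/∂y = 21x^2 + 21y^2.

D is the region 0 ≤ x ≤ 1, 0 ≤ y ≤ 5. Evaluating the double integral:

    ∬_D (21x^2 + 21y^2) dA = ∫_0^{1} ∫_0^{5} (21x^2 + 21y^2) dy dx.

Inner (y from 0 to 5): 105x^2 + 875.
Outer (x from 0 to 1): 910.

Therefore ∮_C P dx + Q dy = 910.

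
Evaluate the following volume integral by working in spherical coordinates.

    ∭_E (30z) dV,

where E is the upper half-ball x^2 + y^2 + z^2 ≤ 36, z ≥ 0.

In spherical coordinates, x = ρ sin(φ) cos(θ), y = ρ sin(φ) sin(θ), z = ρ cos(φ), and dV = ρ^2 sin(φ) dρ dφ dθ.

The integrand becomes 30ρ cos(φ), so

    ∭_E (30z) dV = ∫_{0}^{2π} ∫_{0}^{π/2} ∫_{0}^{6} (30ρ cos(φ)) · ρ^2 sin(φ) dρ dφ dθ.

Inner (ρ): 4860sin(2φ).
Middle (φ): 4860.
Outer (θ): 9720π.

Therefore the triple integral equals 9720π.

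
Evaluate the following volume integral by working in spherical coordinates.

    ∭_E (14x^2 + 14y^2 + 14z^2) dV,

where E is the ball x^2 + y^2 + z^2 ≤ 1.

In spherical coordinates, x = ρ sin(φ) cos(θ), y = ρ sin(φ) sin(θ), z = ρ cos(φ), and dV = ρ^2 sin(φ) dρ dφ dθ.

The integrand becomes 14ρ^2, so

    ∭_E (14x^2 + 14y^2 + 14z^2) dV = ∫_{0}^{2π} ∫_{0}^{π} ∫_{0}^{1} (14ρ^2) · ρ^2 sin(φ) dρ dφ dθ.

Inner (ρ): 14sin(φ)/5.
Middle (φ): 28/5.
Outer (θ): 56π/5.

Therefore the triple integral equals 56π/5.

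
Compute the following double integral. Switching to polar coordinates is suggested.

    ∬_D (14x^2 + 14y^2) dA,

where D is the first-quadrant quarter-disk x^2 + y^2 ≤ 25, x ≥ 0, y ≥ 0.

The region D is 0 ≤ r ≤ 5, 0 ≤ θ ≤ π/2 in polar coordinates, where x = r cos(θ), y = r sin(θ), and dA = r dr dθ.

Under the substitution, the integrand becomes 14r^2, so

    ∬_D (14x^2 + 14y^2) dA = ∫_{0}^{π/2} ∫_{0}^{5} (14r^2) · r dr dθ.

Inner integral (in r): ∫_{0}^{5} (14r^2) · r dr = 4375/2.

Outer integral (in θ): ∫_{0}^{π/2} (4375/2) dθ = 4375π/4.

Therefore ∬_D (14x^2 + 14y^2) dA = 4375π/4.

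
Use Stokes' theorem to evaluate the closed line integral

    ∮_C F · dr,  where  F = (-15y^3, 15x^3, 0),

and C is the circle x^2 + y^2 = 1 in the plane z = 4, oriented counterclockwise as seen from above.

Let S be the flat disk x^2 + y^2 ≤ 1 in the plane z = 4, with upward unit normal n̂ = ẑ. By Stokes' theorem,

    ∮_C F · dr = ∬_S (∇ × F) · n̂ dS = ∬_D (curl F)_z dA,

where D is the disk x^2 + y^2 ≤ 1.

Compute the curl of F = (-15y^3, 15x^3, 0):
    (∇ × F)_x = ∂F_z/∂y - ∂F_y/∂z = 0,
    (∇ × F)_y = ∂F_x/∂z - ∂F_z/∂x = 0,
    (∇ × F)_z = ∂F_y/∂x - ∂F_x/∂y = 45x^2 + 45y^2.

On z = 4, (curl F)_z = 45x^2 + 45y^2.

Convert to polar (x = r cos θ, y = r sin θ, dA = r dr dθ); the integrand becomes 45r^2, so

    ∬_D (curl F)_z dA = ∫_0^{2π} ∫_0^{1} (45r^2) · r dr dθ.

Inner (r from 0 to 1): 45/4.
Outer (θ from 0 to 2π): 45π/2.

Therefore ∮_C F · dr = 45π/2.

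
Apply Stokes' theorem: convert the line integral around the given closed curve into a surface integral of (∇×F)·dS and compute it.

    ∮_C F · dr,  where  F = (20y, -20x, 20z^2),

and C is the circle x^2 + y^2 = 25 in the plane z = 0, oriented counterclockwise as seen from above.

Let S be the flat disk x^2 + y^2 ≤ 25 in the plane z = 0, with upward unit normal n̂ = ẑ. By Stokes' theorem,

    ∮_C F · dr = ∬_S (∇ × F) · n̂ dS = ∬_D (curl F)_z dA,

where D is the disk x^2 + y^2 ≤ 25.

Compute the curl of F = (20y, -20x, 20z^2):
    (∇ × F)_x = ∂F_z/∂y - ∂F_y/∂z = 0,
    (∇ × F)_y = ∂F_x/∂z - ∂F_z/∂x = 0,
    (∇ × F)_z = ∂F_y/∂x - ∂F_x/∂y = -40.

On z = 0, (curl F)_z = -40.

Convert to polar (x = r cos θ, y = r sin θ, dA = r dr dθ); the integrand becomes -40, so

    ∬_D (curl F)_z dA = ∫_0^{2π} ∫_0^{5} (-40) · r dr dθ.

Inner (r from 0 to 5): -500.
Outer (θ from 0 to 2π): -1000π.

Therefore ∮_C F · dr = -1000π.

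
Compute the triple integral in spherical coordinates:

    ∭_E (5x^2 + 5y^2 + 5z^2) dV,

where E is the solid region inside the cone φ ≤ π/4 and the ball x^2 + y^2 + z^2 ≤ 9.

In spherical coordinates, x = ρ sin(φ) cos(θ), y = ρ sin(φ) sin(θ), z = ρ cos(φ), and dV = ρ^2 sin(φ) dρ dφ dθ.

The integrand becomes 5ρ^2, so

    ∭_E (5x^2 + 5y^2 + 5z^2) dV = ∫_{0}^{2π} ∫_{0}^{π/4} ∫_{0}^{3} (5ρ^2) · ρ^2 sin(φ) dρ dφ dθ.

Inner (ρ): 243sin(φ).
Middle (φ): 243 - 243sqrt(2)/2.
Outer (θ): 243π (2 - sqrt(2)).

Therefore the triple integral equals 243π (2 - sqrt(2)).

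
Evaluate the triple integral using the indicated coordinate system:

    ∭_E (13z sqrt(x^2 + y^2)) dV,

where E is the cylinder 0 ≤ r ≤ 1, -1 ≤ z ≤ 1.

In cylindrical coordinates, x = r cos(θ), y = r sin(θ), z = z, and dV = r dr dθ dz.

The integrand becomes 13r z, so

    ∭_E (13z sqrt(x^2 + y^2)) dV = ∫_{0}^{2π} ∫_{0}^{1} ∫_{-1}^{1} (13r z) · r dz dr dθ.

Inner (z): 0.
Middle (r from 0 to 1): 0.
Outer (θ): 0.

Therefore the triple integral equals 0.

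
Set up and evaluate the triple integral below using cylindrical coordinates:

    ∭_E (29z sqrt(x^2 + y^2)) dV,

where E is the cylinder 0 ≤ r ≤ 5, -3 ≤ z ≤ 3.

In cylindrical coordinates, x = r cos(θ), y = r sin(θ), z = z, and dV = r dr dθ dz.

The integrand becomes 29r z, so

    ∭_E (29z sqrt(x^2 + y^2)) dV = ∫_{0}^{2π} ∫_{0}^{5} ∫_{-3}^{3} (29r z) · r dz dr dθ.

Inner (z): 0.
Middle (r from 0 to 5): 0.
Outer (θ): 0.

Therefore the triple integral equals 0.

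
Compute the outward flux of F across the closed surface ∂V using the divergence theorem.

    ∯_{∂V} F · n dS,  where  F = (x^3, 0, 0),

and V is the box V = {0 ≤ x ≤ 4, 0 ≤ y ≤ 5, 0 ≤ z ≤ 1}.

By the divergence theorem,

    ∯_{∂V} F · n dS = ∭_V (∇ · F) dV.

Compute the divergence:
    ∇ · F = ∂F_x/∂x + ∂F_y/∂y + ∂F_z/∂z = 3x^2 + 0 + 0 = 3x^2.

V is a rectangular box, so dV = dx dy dz with 0 ≤ x ≤ 4, 0 ≤ y ≤ 5, 0 ≤ z ≤ 1.

Integrate (3x^2) over V as an iterated integral:

    ∭_V (∇·F) dV = ∫_0^{4} ∫_0^{5} ∫_0^{1} (3x^2) dz dy dx.

Inner (z from 0 to 1): 3x^2.
Middle (y from 0 to 5): 15x^2.
Outer (x from 0 to 4): 320.

Therefore ∯_{∂V} F · n dS = 320.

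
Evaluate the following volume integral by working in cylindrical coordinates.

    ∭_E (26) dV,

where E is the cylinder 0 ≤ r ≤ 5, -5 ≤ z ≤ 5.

In cylindrical coordinates, x = r cos(θ), y = r sin(θ), z = z, and dV = r dr dθ dz.

The integrand becomes 26, so

    ∭_E (26) dV = ∫_{0}^{2π} ∫_{0}^{5} ∫_{-5}^{5} (26) · r dz dr dθ.

Inner (z): 260r.
Middle (r from 0 to 5): 3250.
Outer (θ): 6500π.

Therefore the triple integral equals 6500π.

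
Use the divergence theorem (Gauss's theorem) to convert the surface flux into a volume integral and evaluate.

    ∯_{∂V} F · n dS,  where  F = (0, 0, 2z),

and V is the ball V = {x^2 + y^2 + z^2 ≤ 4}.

By the divergence theorem,

    ∯_{∂V} F · n dS = ∭_V (∇ · F) dV.

Compute the divergence:
    ∇ · F = ∂F_x/∂x + ∂F_y/∂y + ∂F_z/∂z = 0 + 0 + 2 = 2.

In spherical coordinates, x = ρ sin(φ) cos(θ), y = ρ sin(φ) sin(θ), z = ρ cos(φ), dV = ρ^2 sin(φ) dρ dφ dθ, with 0 ≤ ρ ≤ 2, 0 ≤ φ ≤ π, 0 ≤ θ ≤ 2π.

The integrand, after substitution and multiplying by the volume element, becomes (2) · ρ^2 sin(φ), so

    ∭_V (∇·F) dV = ∫_0^{2π} ∫_0^{π} ∫_0^{2} (2) · ρ^2 sin(φ) dρ dφ dθ.

Inner (ρ from 0 to 2): 16sin(φ)/3.
Middle (φ from 0 to π): 32/3.
Outer (θ from 0 to 2π): 64π/3.

Therefore ∯_{∂V} F · n dS = 64π/3.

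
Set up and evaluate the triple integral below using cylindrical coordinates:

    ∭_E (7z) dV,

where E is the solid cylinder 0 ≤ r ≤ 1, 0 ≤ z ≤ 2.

In cylindrical coordinates, x = r cos(θ), y = r sin(θ), z = z, and dV = r dr dθ dz.

The integrand becomes 7z, so

    ∭_E (7z) dV = ∫_{0}^{2π} ∫_{0}^{1} ∫_{0}^{2} (7z) · r dz dr dθ.

Inner (z): 14r.
Middle (r from 0 to 1): 7.
Outer (θ): 14π.

Therefore the triple integral equals 14π.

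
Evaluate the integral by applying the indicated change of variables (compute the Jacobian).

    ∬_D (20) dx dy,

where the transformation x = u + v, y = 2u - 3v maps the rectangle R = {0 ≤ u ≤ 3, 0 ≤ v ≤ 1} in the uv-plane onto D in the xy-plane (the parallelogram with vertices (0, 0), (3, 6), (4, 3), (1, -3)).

Compute the Jacobian determinant of (x, y) with respect to (u, v):

    ∂(x,y)/∂(u,v) = | 1  1 | = (1)(-3) - (1)(2) = -5.
                   | 2  -3 |

Its absolute value is |J| = 5 (the area scaling factor).

Substituting x = u + v, y = 2u - 3v into the integrand,

    20 → 20,

so the integral becomes

    ∬_R (20) · |J| du dv = ∫_0^3 ∫_0^1 (100) dv du.

Inner (v): 100.
Outer (u): 300.

Therefore ∬_D (20) dx dy = 300.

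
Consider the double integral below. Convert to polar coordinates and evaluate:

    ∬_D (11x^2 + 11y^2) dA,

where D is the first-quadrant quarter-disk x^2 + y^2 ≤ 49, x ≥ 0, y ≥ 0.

The region D is 0 ≤ r ≤ 7, 0 ≤ θ ≤ π/2 in polar coordinates, where x = r cos(θ), y = r sin(θ), and dA = r dr dθ.

Under the substitution, the integrand becomes 11r^2, so

    ∬_D (11x^2 + 11y^2) dA = ∫_{0}^{π/2} ∫_{0}^{7} (11r^2) · r dr dθ.

Inner integral (in r): ∫_{0}^{7} (11r^2) · r dr = 26411/4.

Outer integral (in θ): ∫_{0}^{π/2} (26411/4) dθ = 26411π/8.

Therefore ∬_D (11x^2 + 11y^2) dA = 26411π/8.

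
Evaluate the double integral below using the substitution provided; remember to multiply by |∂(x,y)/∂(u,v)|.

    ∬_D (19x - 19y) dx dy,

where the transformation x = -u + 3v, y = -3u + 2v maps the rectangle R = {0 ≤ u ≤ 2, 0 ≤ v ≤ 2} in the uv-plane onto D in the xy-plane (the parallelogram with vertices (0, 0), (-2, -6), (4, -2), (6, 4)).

Compute the Jacobian determinant of (x, y) with respect to (u, v):

    ∂(x,y)/∂(u,v) = | -1  3 | = (-1)(2) - (3)(-3) = 7.
                   | -3  2 |

Its absolute value is |J| = 7 (the area scaling factor).

Substituting x = -u + 3v, y = -3u + 2v into the integrand,

    19x - 19y → 38u + 19v,

so the integral becomes

    ∬_R (38u + 19v) · |J| du dv = ∫_0^2 ∫_0^2 (266u + 133v) dv du.

Inner (v): 532u + 266.
Outer (u): 1596.

Therefore ∬_D (19x - 19y) dx dy = 1596.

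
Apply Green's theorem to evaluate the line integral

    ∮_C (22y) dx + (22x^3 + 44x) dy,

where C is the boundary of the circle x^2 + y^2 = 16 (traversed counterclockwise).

Green's theorem converts the closed line integral into a double integral over the enclosed region D:

    ∮_C P dx + Q dy = ∬_D (∂Q/∂x - ∂P/∂y) dA.

Here P = 22y, Q = 22x^3 + 44x, so

    ∂Q/∂x = 66x^2 + 44,    ∂P/∂y = 22,
    ∂Q/∂x - ∂P/∂y = 66x^2 + 22.

D is the region x^2 + y^2 ≤ 16. Evaluating the double integral:

In polar coordinates (x = r cos θ, y = r sin θ, dA = r dr dθ) the integrand becomes 66r^2cos(θ)^2 + 22, so

    ∬_D (66x^2 + 22) dA = ∫_0^{2π} ∫_0^{4} (66r^2cos(θ)^2 + 22) · r dr dθ.

Inner (r from 0 to 4): 4224cos(θ)^2 + 176.
Outer (θ from 0 to 2π): 4576π.

Therefore ∮_C P dx + Q dy = 4576π.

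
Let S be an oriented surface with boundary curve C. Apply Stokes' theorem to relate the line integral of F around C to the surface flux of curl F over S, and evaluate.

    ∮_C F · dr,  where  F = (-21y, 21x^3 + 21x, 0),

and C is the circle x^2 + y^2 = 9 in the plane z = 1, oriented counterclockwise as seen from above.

Let S be the flat disk x^2 + y^2 ≤ 9 in the plane z = 1, with upward unit normal n̂ = ẑ. By Stokes' theorem,

    ∮_C F · dr = ∬_S (∇ × F) · n̂ dS = ∬_D (curl F)_z dA,

where D is the disk x^2 + y^2 ≤ 9.

Compute the curl of F = (-21y, 21x^3 + 21x, 0):
    (∇ × F)_x = ∂F_z/∂y - ∂F_y/∂z = 0,
    (∇ × F)_y = ∂F_x/∂z - ∂F_z/∂x = 0,
    (∇ × F)_z = ∂F_y/∂x - ∂F_x/∂y = 63x^2 + 42.

On z = 1, (curl F)_z = 63x^2 + 42.

Convert to polar (x = r cos θ, y = r sin θ, dA = r dr dθ); the integrand becomes 63r^2cos(θ)^2 + 42, so

    ∬_D (curl F)_z dA = ∫_0^{2π} ∫_0^{3} (63r^2cos(θ)^2 + 42) · r dr dθ.

Inner (r from 0 to 3): 5103cos(θ)^2/4 + 189.
Outer (θ from 0 to 2π): 6615π/4.

Therefore ∮_C F · dr = 6615π/4.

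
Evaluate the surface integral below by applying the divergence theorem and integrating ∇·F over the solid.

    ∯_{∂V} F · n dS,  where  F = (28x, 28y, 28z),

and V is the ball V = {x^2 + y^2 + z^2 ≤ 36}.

By the divergence theorem,

    ∯_{∂V} F · n dS = ∭_V (∇ · F) dV.

Compute the divergence:
    ∇ · F = ∂F_x/∂x + ∂F_y/∂y + ∂F_z/∂z = 28 + 28 + 28 = 84.

In spherical coordinates, x = ρ sin(φ) cos(θ), y = ρ sin(φ) sin(θ), z = ρ cos(φ), dV = ρ^2 sin(φ) dρ dφ dθ, with 0 ≤ ρ ≤ 6, 0 ≤ φ ≤ π, 0 ≤ θ ≤ 2π.

The integrand, after substitution and multiplying by the volume element, becomes (84) · ρ^2 sin(φ), so

    ∭_V (∇·F) dV = ∫_0^{2π} ∫_0^{π} ∫_0^{6} (84) · ρ^2 sin(φ) dρ dφ dθ.

Inner (ρ from 0 to 6): 6048sin(φ).
Middle (φ from 0 to π): 12096.
Outer (θ from 0 to 2π): 24192π.

Therefore ∯_{∂V} F · n dS = 24192π.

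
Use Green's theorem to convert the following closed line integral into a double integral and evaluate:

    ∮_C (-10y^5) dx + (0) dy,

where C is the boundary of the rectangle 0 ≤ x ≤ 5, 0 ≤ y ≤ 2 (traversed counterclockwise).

Green's theorem converts the closed line integral into a double integral over the enclosed region D:

    ∮_C P dx + Q dy = ∬_D (∂Q/∂x - ∂P/∂y) dA.

Here P = -10y^5, Q = 0, so

    ∂Q/∂x = 0,    ∂P/∂y = -50y^4,
    ∂Q/∂x - ∂P/∂y = 50y^4.

D is the region 0 ≤ x ≤ 5, 0 ≤ y ≤ 2. Evaluating the double integral:

    ∬_D (50y^4) dA = ∫_0^{5} ∫_0^{2} (50y^4) dy dx.

Inner (y from 0 to 2): 320.
Outer (x from 0 to 5): 1600.

Therefore ∮_C P dx + Q dy = 1600.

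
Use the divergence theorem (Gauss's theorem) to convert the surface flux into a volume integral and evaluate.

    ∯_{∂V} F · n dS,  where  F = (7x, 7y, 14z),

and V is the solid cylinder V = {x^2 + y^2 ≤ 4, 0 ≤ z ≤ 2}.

By the divergence theorem,

    ∯_{∂V} F · n dS = ∭_V (∇ · F) dV.

Compute the divergence:
    ∇ · F = ∂F_x/∂x + ∂F_y/∂y + ∂F_z/∂z = 7 + 7 + 14 = 28.

In cylindrical coordinates, x = r cos(θ), y = r sin(θ), z = z, dV = r dr dθ dz, with 0 ≤ r ≤ 2, 0 ≤ θ ≤ 2π, 0 ≤ z ≤ 2.

The integrand, after substitution and multiplying by the volume element, becomes (28) · r, so

    ∭_V (∇·F) dV = ∫_0^{2π} ∫_0^{2} ∫_0^{2} (28) · r dz dr dθ.

Inner (z from 0 to 2): 56r.
Middle (r from 0 to 2): 112.
Outer (θ from 0 to 2π): 224π.

Therefore ∯_{∂V} F · n dS = 224π.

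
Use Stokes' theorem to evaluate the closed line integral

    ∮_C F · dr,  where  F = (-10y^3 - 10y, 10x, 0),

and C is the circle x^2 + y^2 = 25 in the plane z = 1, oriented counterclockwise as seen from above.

Let S be the flat disk x^2 + y^2 ≤ 25 in the plane z = 1, with upward unit normal n̂ = ẑ. By Stokes' theorem,

    ∮_C F · dr = ∬_S (∇ × F) · n̂ dS = ∬_D (curl F)_z dA,

where D is the disk x^2 + y^2 ≤ 25.

Compute the curl of F = (-10y^3 - 10y, 10x, 0):
    (∇ × F)_x = ∂F_z/∂y - ∂F_y/∂z = 0,
    (∇ × F)_y = ∂F_x/∂z - ∂F_z/∂x = 0,
    (∇ × F)_z = ∂F_y/∂x - ∂F_x/∂y = 30y^2 + 20.

On z = 1, (curl F)_z = 30y^2 + 20.

Convert to polar (x = r cos θ, y = r sin θ, dA = r dr dθ); the integrand becomes 30r^2sin(θ)^2 + 20, so

    ∬_D (curl F)_z dA = ∫_0^{2π} ∫_0^{5} (30r^2sin(θ)^2 + 20) · r dr dθ.

Inner (r from 0 to 5): 9375sin(θ)^2/2 + 250.
Outer (θ from 0 to 2π): 10375π/2.

Therefore ∮_C F · dr = 10375π/2.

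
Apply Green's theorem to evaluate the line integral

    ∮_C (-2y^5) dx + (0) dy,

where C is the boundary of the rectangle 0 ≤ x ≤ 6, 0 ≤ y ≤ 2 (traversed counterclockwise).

Green's theorem converts the closed line integral into a double integral over the enclosed region D:

    ∮_C P dx + Q dy = ∬_D (∂Q/∂x - ∂P/∂y) dA.

Here P = -2y^5, Q = 0, so

    ∂Q/∂x = 0,    ∂P/∂y = -10y^4,
    ∂Q/∂x - ∂P/∂y = 10y^4.

D is the region 0 ≤ x ≤ 6, 0 ≤ y ≤ 2. Evaluating the double integral:

    ∬_D (10y^4) dA = ∫_0^{6} ∫_0^{2} (10y^4) dy dx.

Inner (y from 0 to 2): 64.
Outer (x from 0 to 6): 384.

Therefore ∮_C P dx + Q dy = 384.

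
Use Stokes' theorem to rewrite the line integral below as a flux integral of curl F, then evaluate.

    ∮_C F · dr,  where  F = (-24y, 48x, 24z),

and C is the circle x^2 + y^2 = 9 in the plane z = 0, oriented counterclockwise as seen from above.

Let S be the flat disk x^2 + y^2 ≤ 9 in the plane z = 0, with upward unit normal n̂ = ẑ. By Stokes' theorem,

    ∮_C F · dr = ∬_S (∇ × F) · n̂ dS = ∬_D (curl F)_z dA,

where D is the disk x^2 + y^2 ≤ 9.

Compute the curl of F = (-24y, 48x, 24z):
    (∇ × F)_x = ∂F_z/∂y - ∂F_y/∂z = 0,
    (∇ × F)_y = ∂F_x/∂z - ∂F_z/∂x = 0,
    (∇ × F)_z = ∂F_y/∂x - ∂F_x/∂y = 72.

On z = 0, (curl F)_z = 72.

Convert to polar (x = r cos θ, y = r sin θ, dA = r dr dθ); the integrand becomes 72, so

    ∬_D (curl F)_z dA = ∫_0^{2π} ∫_0^{3} (72) · r dr dθ.

Inner (r from 0 to 3): 324.
Outer (θ from 0 to 2π): 648π.

Therefore ∮_C F · dr = 648π.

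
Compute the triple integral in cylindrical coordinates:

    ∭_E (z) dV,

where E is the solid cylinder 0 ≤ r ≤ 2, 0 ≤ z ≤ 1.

In cylindrical coordinates, x = r cos(θ), y = r sin(θ), z = z, and dV = r dr dθ dz.

The integrand becomes z, so

    ∭_E (z) dV = ∫_{0}^{2π} ∫_{0}^{2} ∫_{0}^{1} (z) · r dz dr dθ.

Inner (z): r/2.
Middle (r from 0 to 2): 1.
Outer (θ): 2π.

Therefore the triple integral equals 2π.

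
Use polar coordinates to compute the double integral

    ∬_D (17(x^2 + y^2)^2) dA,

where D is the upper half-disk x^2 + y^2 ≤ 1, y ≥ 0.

The region D is 0 ≤ r ≤ 1, 0 ≤ θ ≤ π in polar coordinates, where x = r cos(θ), y = r sin(θ), and dA = r dr dθ.

Under the substitution, the integrand becomes 17r^4, so

    ∬_D (17(x^2 + y^2)^2) dA = ∫_{0}^{π} ∫_{0}^{1} (17r^4) · r dr dθ.

Inner integral (in r): ∫_{0}^{1} (17r^4) · r dr = 17/6.

Outer integral (in θ): ∫_{0}^{π} (17/6) dθ = 17π/6.

Therefore ∬_D (17(x^2 + y^2)^2) dA = 17π/6.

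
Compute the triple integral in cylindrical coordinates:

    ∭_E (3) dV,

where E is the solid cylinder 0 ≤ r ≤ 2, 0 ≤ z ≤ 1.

In cylindrical coordinates, x = r cos(θ), y = r sin(θ), z = z, and dV = r dr dθ dz.

The integrand becomes 3, so

    ∭_E (3) dV = ∫_{0}^{2π} ∫_{0}^{2} ∫_{0}^{1} (3) · r dz dr dθ.

Inner (z): 3r.
Middle (r from 0 to 2): 6.
Outer (θ): 12π.

Therefore the triple integral equals 12π.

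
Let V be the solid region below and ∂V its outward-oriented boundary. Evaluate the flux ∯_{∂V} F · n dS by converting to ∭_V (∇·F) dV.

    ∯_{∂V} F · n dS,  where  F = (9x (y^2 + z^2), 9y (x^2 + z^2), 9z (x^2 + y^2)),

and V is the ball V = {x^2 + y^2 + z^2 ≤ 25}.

By the divergence theorem,

    ∯_{∂V} F · n dS = ∭_V (∇ · F) dV.

Compute the divergence:
    ∇ · F = ∂F_x/∂x + ∂F_y/∂y + ∂F_z/∂z = 9y^2 + 9z^2 + 9x^2 + 9z^2 + 9x^2 + 9y^2 = 18x^2 + 18y^2 + 18z^2.

In spherical coordinates, x = ρ sin(φ) cos(θ), y = ρ sin(φ) sin(θ), z = ρ cos(φ), dV = ρ^2 sin(φ) dρ dφ dθ, with 0 ≤ ρ ≤ 5, 0 ≤ φ ≤ π, 0 ≤ θ ≤ 2π.

The integrand, after substitution and multiplying by the volume element, becomes (18ρ^2) · ρ^2 sin(φ), so

    ∭_V (∇·F) dV = ∫_0^{2π} ∫_0^{π} ∫_0^{5} (18ρ^2) · ρ^2 sin(φ) dρ dφ dθ.

Inner (ρ from 0 to 5): 11250sin(φ).
Middle (φ from 0 to π): 22500.
Outer (θ from 0 to 2π): 45000π.

Therefore ∯_{∂V} F · n dS = 45000π.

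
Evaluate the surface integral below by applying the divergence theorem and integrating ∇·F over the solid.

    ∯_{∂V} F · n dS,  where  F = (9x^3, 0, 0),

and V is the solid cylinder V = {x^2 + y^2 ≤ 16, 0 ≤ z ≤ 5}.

By the divergence theorem,

    ∯_{∂V} F · n dS = ∭_V (∇ · F) dV.

Compute the divergence:
    ∇ · F = ∂F_x/∂x + ∂F_y/∂y + ∂F_z/∂z = 27x^2 + 0 + 0 = 27x^2.

In cylindrical coordinates, x = r cos(θ), y = r sin(θ), z = z, dV = r dr dθ dz, with 0 ≤ r ≤ 4, 0 ≤ θ ≤ 2π, 0 ≤ z ≤ 5.

The integrand, after substitution and multiplying by the volume element, becomes (27r^2cos(θ)^2) · r, so

    ∭_V (∇·F) dV = ∫_0^{2π} ∫_0^{4} ∫_0^{5} (27r^2cos(θ)^2) · r dz dr dθ.

Inner (z from 0 to 5): 135r^3cos(θ)^2.
Middle (r from 0 to 4): 8640cos(θ)^2.
Outer (θ from 0 to 2π): 8640π.

Therefore ∯_{∂V} F · n dS = 8640π.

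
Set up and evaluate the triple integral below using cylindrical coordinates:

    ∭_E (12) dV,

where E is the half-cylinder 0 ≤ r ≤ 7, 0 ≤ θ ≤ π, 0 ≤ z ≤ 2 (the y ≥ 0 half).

In cylindrical coordinates, x = r cos(θ), y = r sin(θ), z = z, and dV = r dr dθ dz.

The integrand becomes 12, so

    ∭_E (12) dV = ∫_{0}^{π} ∫_{0}^{7} ∫_{0}^{2} (12) · r dz dr dθ.

Inner (z): 24r.
Middle (r from 0 to 7): 588.
Outer (θ): 588π.

Therefore the triple integral equals 588π.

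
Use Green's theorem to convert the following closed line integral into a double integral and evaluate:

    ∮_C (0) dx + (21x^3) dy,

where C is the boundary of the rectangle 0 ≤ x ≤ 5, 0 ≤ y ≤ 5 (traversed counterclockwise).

Green's theorem converts the closed line integral into a double integral over the enclosed region D:

    ∮_C P dx + Q dy = ∬_D (∂Q/∂x - ∂P/∂y) dA.

Here P = 0, Q = 21x^3, so

    ∂Q/∂x = 63x^2,    ∂P/∂y = 0,
    ∂Q/∂x - ∂P/∂y = 63x^2.

D is the region 0 ≤ x ≤ 5, 0 ≤ y ≤ 5. Evaluating the double integral:

    ∬_D (63x^2) dA = ∫_0^{5} ∫_0^{5} (63x^2) dy dx.

Inner (y from 0 to 5): 315x^2.
Outer (x from 0 to 5): 13125.

Therefore ∮_C P dx + Q dy = 13125.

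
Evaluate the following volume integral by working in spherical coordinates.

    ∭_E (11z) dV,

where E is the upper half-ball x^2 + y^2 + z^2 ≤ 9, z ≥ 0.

In spherical coordinates, x = ρ sin(φ) cos(θ), y = ρ sin(φ) sin(θ), z = ρ cos(φ), and dV = ρ^2 sin(φ) dρ dφ dθ.

The integrand becomes 11ρ cos(φ), so

    ∭_E (11z) dV = ∫_{0}^{2π} ∫_{0}^{π/2} ∫_{0}^{3} (11ρ cos(φ)) · ρ^2 sin(φ) dρ dφ dθ.

Inner (ρ): 891sin(2φ)/8.
Middle (φ): 891/8.
Outer (θ): 891π/4.

Therefore the triple integral equals 891π/4.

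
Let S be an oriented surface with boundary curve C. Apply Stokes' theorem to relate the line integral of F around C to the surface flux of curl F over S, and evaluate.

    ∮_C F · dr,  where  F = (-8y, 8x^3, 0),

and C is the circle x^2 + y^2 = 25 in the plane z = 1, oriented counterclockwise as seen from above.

Let S be the flat disk x^2 + y^2 ≤ 25 in the plane z = 1, with upward unit normal n̂ = ẑ. By Stokes' theorem,

    ∮_C F · dr = ∬_S (∇ × F) · n̂ dS = ∬_D (curl F)_z dA,

where D is the disk x^2 + y^2 ≤ 25.

Compute the curl of F = (-8y, 8x^3, 0):
    (∇ × F)_x = ∂F_z/∂y - ∂F_y/∂z = 0,
    (∇ × F)_y = ∂F_x/∂z - ∂F_z/∂x = 0,
    (∇ × F)_z = ∂F_y/∂x - ∂F_x/∂y = 24x^2 + 8.

On z = 1, (curl F)_z = 24x^2 + 8.

Convert to polar (x = r cos θ, y = r sin θ, dA = r dr dθ); the integrand becomes 24r^2cos(θ)^2 + 8, so

    ∬_D (curl F)_z dA = ∫_0^{2π} ∫_0^{5} (24r^2cos(θ)^2 + 8) · r dr dθ.

Inner (r from 0 to 5): 3750cos(θ)^2 + 100.
Outer (θ from 0 to 2π): 3950π.

Therefore ∮_C F · dr = 3950π.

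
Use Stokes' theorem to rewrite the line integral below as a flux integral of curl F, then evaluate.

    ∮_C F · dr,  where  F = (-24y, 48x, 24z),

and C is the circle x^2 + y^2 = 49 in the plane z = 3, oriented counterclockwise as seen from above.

Let S be the flat disk x^2 + y^2 ≤ 49 in the plane z = 3, with upward unit normal n̂ = ẑ. By Stokes' theorem,

    ∮_C F · dr = ∬_S (∇ × F) · n̂ dS = ∬_D (curl F)_z dA,

where D is the disk x^2 + y^2 ≤ 49.

Compute the curl of F = (-24y, 48x, 24z):
    (∇ × F)_x = ∂F_z/∂y - ∂F_y/∂z = 0,
    (∇ × F)_y = ∂F_x/∂z - ∂F_z/∂x = 0,
    (∇ × F)_z = ∂F_y/∂x - ∂F_x/∂y = 72.

On z = 3, (curl F)_z = 72.

Convert to polar (x = r cos θ, y = r sin θ, dA = r dr dθ); the integrand becomes 72, so

    ∬_D (curl F)_z dA = ∫_0^{2π} ∫_0^{7} (72) · r dr dθ.

Inner (r from 0 to 7): 1764.
Outer (θ from 0 to 2π): 3528π.

Therefore ∮_C F · dr = 3528π.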